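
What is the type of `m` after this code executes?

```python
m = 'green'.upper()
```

str.upper() returns str

str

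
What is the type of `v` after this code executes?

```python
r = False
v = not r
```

'not' always returns bool

bool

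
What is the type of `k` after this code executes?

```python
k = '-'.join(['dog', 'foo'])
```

str.join() returns str

str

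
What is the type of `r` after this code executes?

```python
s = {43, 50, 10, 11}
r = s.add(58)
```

set.add() returns None (mutates in place)

NoneType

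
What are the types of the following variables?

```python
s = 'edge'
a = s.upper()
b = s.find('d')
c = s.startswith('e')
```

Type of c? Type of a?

str.startswith() returns bool; str.upper() returns str

bool, str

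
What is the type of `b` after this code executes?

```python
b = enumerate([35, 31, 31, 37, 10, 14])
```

enumerate() returns an enumerate iterator object

enumerate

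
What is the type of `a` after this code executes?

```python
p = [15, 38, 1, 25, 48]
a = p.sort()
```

list.sort() returns None (sorts in place)

NoneType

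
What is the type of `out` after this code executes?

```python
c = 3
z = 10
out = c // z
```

int // int returns int (3 // 10 = 0)

int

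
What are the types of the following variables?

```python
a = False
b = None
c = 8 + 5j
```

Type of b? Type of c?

b is NoneType; c is complex

NoneType, complex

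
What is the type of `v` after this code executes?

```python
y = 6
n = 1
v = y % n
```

int % int returns int (6 % 1 = 0)

int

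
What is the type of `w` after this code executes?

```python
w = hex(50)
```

hex() returns str representation

str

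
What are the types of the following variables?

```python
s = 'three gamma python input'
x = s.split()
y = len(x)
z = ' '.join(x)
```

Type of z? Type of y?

str.join() returns str; len() returns int

str, int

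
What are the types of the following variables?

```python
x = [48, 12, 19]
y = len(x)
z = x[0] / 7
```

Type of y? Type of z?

len() returns int; int / int returns float

int, float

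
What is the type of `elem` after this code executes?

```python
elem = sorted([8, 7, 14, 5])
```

sorted() always returns list

list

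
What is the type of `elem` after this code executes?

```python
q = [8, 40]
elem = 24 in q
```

'in' operator returns bool

bool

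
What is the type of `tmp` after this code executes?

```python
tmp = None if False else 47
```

Ternary: condition is False, else branch (47) taken → int

int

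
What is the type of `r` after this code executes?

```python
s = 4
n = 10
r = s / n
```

int / int always returns float in Python 3 (4 / 10 = 0.4)

float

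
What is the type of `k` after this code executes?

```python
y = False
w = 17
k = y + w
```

bool + int returns int (False is 0, so 0 + 17 = 17)

int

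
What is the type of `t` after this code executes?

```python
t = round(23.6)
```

round() with no ndigits arg returns int

int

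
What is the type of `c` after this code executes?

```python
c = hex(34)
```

hex() returns str representation

str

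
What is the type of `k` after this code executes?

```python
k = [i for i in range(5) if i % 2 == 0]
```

A list comprehension [...] produces a list

list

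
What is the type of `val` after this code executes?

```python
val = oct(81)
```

oct() returns str representation

str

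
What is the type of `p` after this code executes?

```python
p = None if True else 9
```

Ternary: condition is True, if branch (None) taken → NoneType

NoneType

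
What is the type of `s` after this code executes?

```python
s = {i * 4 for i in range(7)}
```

A set comprehension {expr for x in iterable} produces a set

set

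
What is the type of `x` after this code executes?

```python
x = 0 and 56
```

'and' returns the first falsy value (0, which is int)

int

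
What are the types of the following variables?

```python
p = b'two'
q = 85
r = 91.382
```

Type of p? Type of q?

p is bytes; q is int

bytes, int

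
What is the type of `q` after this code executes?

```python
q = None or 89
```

'or' with None returns the other value (89, int)

int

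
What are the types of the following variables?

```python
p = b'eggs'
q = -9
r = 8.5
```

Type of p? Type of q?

p is bytes; q is int

bytes, int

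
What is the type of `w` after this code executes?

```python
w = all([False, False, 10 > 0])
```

all() returns bool

bool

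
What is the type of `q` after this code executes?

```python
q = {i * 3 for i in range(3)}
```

A set comprehension {expr for x in iterable} produces a set

set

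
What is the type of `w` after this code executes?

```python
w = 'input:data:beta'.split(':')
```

str.split() returns list

list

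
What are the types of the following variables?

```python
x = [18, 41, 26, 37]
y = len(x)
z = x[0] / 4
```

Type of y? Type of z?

len() returns int; int / int returns float

int, float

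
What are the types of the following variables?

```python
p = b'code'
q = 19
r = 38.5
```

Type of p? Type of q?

p is bytes; q is int

bytes, int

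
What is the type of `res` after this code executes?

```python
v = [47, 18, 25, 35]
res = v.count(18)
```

list.count() returns int

int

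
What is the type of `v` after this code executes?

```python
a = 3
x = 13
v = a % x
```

int % int returns int (3 % 13 = 3)

int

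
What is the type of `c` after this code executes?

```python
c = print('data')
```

print() returns None

NoneType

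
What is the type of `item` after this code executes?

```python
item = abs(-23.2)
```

abs() of float returns float

float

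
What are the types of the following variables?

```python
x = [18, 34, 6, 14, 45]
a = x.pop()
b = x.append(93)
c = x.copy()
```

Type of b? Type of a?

list.append() returns None; list.pop() returns the element (int)

NoneType, int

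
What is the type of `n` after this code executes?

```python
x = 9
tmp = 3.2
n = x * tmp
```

int * float returns float (9 * 3.2 = 28.8)

float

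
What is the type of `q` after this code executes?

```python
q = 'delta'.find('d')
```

str.find() returns int (index, or -1)

int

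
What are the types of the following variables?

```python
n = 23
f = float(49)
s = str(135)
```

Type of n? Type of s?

n is int; s is str

int, str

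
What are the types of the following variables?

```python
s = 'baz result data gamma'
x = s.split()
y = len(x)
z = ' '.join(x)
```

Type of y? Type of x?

len() returns int; str.split() returns list

int, list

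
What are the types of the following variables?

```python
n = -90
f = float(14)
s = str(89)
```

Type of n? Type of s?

n is int; s is str

int, str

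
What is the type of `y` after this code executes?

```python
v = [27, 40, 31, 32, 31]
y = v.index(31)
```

list.index() returns int

int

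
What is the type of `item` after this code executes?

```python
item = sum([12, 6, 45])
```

sum() of ints returns int

int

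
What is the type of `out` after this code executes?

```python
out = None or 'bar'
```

'or' with None returns the other value ('bar', str)

str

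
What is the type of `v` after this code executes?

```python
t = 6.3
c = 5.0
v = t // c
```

float // float returns float (floor division preserves float type)

float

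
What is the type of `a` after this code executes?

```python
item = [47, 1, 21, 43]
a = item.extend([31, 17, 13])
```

list.extend() returns None

NoneType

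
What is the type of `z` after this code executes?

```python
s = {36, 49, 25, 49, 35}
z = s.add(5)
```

set.add() returns None (mutates in place)

NoneType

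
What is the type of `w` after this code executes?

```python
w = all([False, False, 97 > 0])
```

all() returns bool

bool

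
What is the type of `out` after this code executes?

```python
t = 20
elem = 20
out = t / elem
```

int / int always returns float in Python 3 (20 / 20 = 1)

float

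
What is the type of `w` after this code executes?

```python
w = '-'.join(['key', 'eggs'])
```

str.join() returns str

str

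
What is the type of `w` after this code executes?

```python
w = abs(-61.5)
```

abs() of float returns float

float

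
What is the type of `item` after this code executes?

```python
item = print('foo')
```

print() returns None

NoneType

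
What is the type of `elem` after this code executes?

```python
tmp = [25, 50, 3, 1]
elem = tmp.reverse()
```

list.reverse() returns None

NoneType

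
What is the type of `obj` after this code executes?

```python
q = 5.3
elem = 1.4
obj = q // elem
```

float // float returns float (floor division preserves float type)

float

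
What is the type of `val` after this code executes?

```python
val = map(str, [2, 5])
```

map() returns a map iterator object

map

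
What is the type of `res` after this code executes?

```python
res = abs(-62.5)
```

abs() of float returns float

float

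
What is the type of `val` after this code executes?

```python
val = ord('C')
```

ord() returns int (Unicode code point)

int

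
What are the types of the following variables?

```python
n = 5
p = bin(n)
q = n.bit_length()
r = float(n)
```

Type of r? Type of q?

float() returns float; int.bit_length() returns int

float, int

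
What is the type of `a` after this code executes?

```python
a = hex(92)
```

hex() returns str representation

str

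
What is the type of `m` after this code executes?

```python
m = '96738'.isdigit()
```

str.isdigit() returns bool

bool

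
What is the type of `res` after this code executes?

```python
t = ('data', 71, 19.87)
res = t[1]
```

Index 1 of tuple is 71 which is int

int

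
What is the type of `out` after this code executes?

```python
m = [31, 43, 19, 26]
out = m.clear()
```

list.clear() returns None

NoneType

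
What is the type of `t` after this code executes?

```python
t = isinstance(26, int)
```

isinstance() returns bool

bool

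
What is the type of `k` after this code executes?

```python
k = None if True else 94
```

Ternary: condition is True, if branch (None) taken → NoneType

NoneType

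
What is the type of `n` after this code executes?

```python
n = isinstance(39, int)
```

isinstance() returns bool

bool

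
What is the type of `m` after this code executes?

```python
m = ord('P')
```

ord() returns int (Unicode code point)

int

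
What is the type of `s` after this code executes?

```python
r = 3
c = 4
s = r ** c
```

int ** positive int returns int (3 ** 4 = 81)

int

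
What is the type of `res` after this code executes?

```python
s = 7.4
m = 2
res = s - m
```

float - int returns float (7.4 - 2 = 5.4)

float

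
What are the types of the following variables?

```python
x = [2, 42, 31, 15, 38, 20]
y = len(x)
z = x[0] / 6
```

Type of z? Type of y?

int / int returns float; len() returns int

float, int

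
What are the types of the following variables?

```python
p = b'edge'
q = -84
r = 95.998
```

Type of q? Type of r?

q is int; r is float

int, float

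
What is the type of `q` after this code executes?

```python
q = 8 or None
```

'or' returns first truthy value (8, int)

int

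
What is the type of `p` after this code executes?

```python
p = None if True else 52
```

Ternary: condition is True, if branch (None) taken → NoneType

NoneType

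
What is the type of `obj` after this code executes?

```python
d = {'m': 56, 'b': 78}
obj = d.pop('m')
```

dict.pop() returns the value (int)

int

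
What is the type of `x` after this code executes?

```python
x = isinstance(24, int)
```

isinstance() returns bool

bool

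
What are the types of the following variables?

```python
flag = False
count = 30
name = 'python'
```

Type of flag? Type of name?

flag is bool; name is str

bool, str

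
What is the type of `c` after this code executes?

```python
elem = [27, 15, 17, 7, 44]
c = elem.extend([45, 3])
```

list.extend() returns None

NoneType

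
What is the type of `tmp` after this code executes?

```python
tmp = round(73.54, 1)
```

round() with ndigits arg returns float

float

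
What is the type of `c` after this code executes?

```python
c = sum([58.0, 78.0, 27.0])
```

sum() of floats returns float

float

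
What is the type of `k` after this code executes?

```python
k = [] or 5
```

'or' returns first truthy value (5, which is int)

int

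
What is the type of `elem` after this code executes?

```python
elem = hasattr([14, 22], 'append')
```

hasattr() returns bool

bool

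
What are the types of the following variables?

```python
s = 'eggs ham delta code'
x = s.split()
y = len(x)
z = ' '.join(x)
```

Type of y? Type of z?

len() returns int; str.join() returns str

int, str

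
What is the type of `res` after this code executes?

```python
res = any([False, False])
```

any() returns bool

bool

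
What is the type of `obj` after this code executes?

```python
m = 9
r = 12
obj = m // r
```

int // int returns int (9 // 12 = 0)

int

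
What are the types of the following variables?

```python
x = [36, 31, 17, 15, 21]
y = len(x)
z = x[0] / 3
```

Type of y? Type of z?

len() returns int; int / int returns float

int, float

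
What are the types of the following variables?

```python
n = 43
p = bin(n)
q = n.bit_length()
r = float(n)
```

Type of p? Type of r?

bin() returns str; float() returns float

str, float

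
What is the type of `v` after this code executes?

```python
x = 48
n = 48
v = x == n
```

Equality comparison returns bool

bool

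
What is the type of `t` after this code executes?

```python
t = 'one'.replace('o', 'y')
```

str.replace() returns str

str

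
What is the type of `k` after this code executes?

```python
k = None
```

None has type NoneType

NoneType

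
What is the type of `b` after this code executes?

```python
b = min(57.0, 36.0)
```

min() of floats returns float

float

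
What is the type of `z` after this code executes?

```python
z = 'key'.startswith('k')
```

str.startswith() returns bool

bool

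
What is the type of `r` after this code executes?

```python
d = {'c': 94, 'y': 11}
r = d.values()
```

.values() returns a dict_values view object

dict_values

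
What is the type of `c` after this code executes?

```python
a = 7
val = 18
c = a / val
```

int / int always returns float in Python 3 (7 / 18 = 0.388889)

float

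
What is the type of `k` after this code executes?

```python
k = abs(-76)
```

abs() of int returns int

int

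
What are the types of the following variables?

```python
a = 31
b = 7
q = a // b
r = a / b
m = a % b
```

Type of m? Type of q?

int % int returns int; int // int returns int

int, int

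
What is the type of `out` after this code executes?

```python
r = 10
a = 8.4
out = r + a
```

int + float returns float (10 + 8.4 = 18.4)

float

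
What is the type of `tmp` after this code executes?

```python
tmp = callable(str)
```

callable() returns bool

bool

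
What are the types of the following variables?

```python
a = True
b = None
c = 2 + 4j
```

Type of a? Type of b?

a is bool; b is NoneType

bool, NoneType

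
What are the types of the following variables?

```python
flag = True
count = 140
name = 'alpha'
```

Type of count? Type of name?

count is int; name is str

int, str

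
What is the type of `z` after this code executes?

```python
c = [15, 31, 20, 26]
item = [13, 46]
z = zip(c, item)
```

zip() returns a zip iterator object

zip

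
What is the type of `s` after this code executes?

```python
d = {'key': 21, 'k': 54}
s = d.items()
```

dict.items() returns a dict_items view

dict_items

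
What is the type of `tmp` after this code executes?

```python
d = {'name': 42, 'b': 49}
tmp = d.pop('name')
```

dict.pop() returns the value (int)

int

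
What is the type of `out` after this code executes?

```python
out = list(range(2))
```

list(range(...)) returns list

list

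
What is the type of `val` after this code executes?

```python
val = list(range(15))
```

list(range(...)) returns list

list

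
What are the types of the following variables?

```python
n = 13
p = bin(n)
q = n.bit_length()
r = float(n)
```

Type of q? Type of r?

int.bit_length() returns int; float() returns float

int, float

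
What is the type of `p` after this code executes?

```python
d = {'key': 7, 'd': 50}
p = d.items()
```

dict.items() returns a dict_items view

dict_items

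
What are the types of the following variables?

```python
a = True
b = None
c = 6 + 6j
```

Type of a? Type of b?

a is bool; b is NoneType

bool, NoneType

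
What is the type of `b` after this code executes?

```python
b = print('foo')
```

print() returns None

NoneType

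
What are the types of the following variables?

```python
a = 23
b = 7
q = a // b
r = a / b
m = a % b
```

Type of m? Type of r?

int % int returns int; int / int returns float

int, float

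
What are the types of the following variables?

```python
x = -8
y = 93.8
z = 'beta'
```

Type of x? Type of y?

x is int; y is float

int, float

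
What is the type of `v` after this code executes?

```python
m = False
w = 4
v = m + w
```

bool + int returns int (False is 0, so 0 + 4 = 4)

int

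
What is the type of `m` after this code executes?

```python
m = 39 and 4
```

'and' returns the last value when all truthy (4, which is int)

int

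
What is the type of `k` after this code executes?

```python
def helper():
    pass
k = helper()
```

A function with no return statement returns None

NoneType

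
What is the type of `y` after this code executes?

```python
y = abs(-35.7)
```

abs() of float returns float

float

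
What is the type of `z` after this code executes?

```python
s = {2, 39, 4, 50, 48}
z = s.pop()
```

Popping from a set of ints returns int

int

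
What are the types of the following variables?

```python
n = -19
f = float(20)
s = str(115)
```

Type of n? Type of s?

n is int; s is str

int, str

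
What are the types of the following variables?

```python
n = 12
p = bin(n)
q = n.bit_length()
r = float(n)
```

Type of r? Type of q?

float() returns float; int.bit_length() returns int

float, int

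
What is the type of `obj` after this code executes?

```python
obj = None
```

None has type NoneType

NoneType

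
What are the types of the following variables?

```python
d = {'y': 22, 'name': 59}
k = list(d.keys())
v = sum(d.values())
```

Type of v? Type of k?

sum of int values returns int; list(...) returns list

int, list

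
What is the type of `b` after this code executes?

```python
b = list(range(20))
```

list(range(...)) returns list

list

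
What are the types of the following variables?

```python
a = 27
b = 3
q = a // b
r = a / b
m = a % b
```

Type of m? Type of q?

int % int returns int; int // int returns int

int, int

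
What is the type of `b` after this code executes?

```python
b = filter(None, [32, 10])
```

filter() returns a filter iterator object

filter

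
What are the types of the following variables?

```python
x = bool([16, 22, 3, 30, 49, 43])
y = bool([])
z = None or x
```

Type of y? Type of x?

bool() returns bool; bool() returns bool

bool, bool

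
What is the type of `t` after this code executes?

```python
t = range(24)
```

range() returns a range object

range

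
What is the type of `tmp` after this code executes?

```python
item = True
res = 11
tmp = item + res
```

bool + int returns int (True is 1, so 1 + 11 = 12)

int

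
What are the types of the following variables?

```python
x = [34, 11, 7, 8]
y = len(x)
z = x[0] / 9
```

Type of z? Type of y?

int / int returns float; len() returns int

float, int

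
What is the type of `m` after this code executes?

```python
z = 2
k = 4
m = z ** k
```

int ** positive int returns int (2 ** 4 = 16)

int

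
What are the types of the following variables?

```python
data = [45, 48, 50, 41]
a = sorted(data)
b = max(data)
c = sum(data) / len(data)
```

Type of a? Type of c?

sorted() returns list; int / int returns float

list, float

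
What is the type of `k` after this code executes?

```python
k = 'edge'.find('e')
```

str.find() returns int (index, or -1)

int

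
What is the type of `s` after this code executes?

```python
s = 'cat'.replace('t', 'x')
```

str.replace() returns str

str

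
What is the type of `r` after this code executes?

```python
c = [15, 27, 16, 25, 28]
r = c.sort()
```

list.sort() returns None (sorts in place)

NoneType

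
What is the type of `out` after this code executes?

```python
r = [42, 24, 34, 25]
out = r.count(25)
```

list.count() returns int

int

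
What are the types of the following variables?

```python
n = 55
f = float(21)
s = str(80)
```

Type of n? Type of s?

n is int; s is str

int, str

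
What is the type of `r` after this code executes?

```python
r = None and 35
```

'and' returns first falsy value (None)

NoneType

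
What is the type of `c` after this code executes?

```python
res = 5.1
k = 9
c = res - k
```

float - int returns float (5.1 - 9 = -3.9)

float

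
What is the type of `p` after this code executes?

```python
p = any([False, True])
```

any() returns bool

bool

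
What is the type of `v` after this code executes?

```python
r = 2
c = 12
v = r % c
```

int % int returns int (2 % 12 = 2)

int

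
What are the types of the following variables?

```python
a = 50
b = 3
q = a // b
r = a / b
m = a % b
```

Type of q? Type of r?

int // int returns int; int / int returns float

int, float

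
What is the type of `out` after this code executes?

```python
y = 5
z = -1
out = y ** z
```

int ** negative int returns float

float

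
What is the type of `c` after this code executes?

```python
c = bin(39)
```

bin() returns str representation

str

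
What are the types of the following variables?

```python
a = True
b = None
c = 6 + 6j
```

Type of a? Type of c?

a is bool; c is complex

bool, complex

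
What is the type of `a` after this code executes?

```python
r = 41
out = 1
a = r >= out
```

Comparison operators return bool

bool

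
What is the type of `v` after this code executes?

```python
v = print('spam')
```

print() returns None

NoneType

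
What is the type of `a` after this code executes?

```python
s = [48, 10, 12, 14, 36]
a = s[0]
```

Indexing a list of ints returns int (s[0] = 48)

int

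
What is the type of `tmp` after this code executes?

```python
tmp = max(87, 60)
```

max() of ints returns int

int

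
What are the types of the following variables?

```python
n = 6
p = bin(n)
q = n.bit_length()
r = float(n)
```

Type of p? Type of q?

bin() returns str; int.bit_length() returns int

str, int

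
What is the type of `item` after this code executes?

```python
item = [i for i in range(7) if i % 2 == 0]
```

A list comprehension [...] produces a list

list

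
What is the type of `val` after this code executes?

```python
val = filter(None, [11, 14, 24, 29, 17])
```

filter() returns a filter iterator object

filter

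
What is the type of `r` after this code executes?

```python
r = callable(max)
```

callable() returns bool

bool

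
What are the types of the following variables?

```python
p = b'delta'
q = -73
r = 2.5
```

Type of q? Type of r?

q is int; r is float

int, float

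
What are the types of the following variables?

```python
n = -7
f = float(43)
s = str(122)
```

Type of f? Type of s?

f is float; s is str

float, str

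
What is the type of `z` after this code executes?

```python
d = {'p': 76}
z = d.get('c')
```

dict.get() returns None when key 'c' is not found and no default given

NoneType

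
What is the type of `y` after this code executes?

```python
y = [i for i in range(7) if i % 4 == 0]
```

A list comprehension [...] produces a list

list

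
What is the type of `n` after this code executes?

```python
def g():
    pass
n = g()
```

A function with no return statement returns None

NoneType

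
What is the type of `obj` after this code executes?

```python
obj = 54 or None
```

'or' returns first truthy value (54, int)

int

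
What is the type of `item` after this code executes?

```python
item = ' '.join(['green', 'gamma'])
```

str.join() returns str

str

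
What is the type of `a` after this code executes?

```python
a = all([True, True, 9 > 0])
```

all() returns bool

bool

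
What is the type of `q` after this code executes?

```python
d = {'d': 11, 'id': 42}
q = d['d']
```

Accessing dict[str, int] with key 'd' returns int value 11

int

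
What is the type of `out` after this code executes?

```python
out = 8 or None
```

'or' returns first truthy value (8, int)

int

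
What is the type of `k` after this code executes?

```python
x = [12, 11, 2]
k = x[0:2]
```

Slicing a list always returns a list

list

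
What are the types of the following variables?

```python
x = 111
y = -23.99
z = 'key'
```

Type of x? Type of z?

x is int; z is str

int, str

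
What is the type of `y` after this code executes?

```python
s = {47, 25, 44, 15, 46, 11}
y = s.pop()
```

Popping from a set of ints returns int

int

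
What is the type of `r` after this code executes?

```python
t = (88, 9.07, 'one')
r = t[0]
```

Index 0 of tuple is 88 which is int

int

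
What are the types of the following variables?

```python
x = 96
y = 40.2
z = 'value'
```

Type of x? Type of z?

x is int; z is str

int, str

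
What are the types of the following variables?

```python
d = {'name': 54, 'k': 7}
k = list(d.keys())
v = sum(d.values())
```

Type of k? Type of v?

list(...) returns list; sum of int values returns int

list, int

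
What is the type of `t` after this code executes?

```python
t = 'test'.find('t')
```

str.find() returns int (index, or -1)

int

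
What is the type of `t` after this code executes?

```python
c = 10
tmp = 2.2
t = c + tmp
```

int + float returns float (10 + 2.2 = 12.2)

float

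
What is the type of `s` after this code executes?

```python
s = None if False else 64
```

Ternary: condition is False, else branch (64) taken → int

int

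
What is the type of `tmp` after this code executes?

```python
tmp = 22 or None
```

'or' returns first truthy value (22, int)

int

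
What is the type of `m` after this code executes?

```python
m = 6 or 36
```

'or' returns the first truthy value (6, which is int)

int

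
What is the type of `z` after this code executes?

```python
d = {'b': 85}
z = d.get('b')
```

dict.get() returns the value (int) when key is found

int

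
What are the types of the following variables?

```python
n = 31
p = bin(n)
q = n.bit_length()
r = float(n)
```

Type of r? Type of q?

float() returns float; int.bit_length() returns int

float, int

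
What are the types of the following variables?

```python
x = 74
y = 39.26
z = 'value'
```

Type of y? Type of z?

y is float; z is str

float, str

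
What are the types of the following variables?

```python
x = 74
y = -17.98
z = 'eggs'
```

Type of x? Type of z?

x is int; z is str

int, str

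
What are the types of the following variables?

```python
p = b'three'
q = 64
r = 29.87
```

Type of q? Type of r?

q is int; r is float

int, float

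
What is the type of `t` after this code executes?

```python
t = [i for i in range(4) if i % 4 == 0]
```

A list comprehension [...] produces a list

list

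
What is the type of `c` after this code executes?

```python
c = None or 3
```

'or' with None returns the other value (3, int)

int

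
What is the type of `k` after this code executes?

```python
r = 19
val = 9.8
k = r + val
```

int + float returns float (19 + 9.8 = 28.8)

float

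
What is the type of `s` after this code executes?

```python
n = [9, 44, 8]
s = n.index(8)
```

list.index() returns int

int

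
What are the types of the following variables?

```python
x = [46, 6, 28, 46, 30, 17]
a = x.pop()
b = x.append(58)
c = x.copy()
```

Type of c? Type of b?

list.copy() returns list; list.append() returns None

list, NoneType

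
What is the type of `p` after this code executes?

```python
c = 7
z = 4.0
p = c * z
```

int * float returns float (7 * 4.0 = 28.0)

float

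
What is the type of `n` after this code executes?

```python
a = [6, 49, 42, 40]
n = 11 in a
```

'in' operator returns bool

bool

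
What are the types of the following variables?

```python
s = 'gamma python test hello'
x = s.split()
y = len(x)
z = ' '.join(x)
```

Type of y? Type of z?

len() returns int; str.join() returns str

int, str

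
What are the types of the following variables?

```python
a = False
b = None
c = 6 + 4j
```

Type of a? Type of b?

a is bool; b is NoneType

bool, NoneType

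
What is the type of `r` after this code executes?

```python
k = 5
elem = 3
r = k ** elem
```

int ** positive int returns int (5 ** 3 = 125)

int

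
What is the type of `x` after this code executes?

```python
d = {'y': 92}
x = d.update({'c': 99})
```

dict.update() returns None

NoneType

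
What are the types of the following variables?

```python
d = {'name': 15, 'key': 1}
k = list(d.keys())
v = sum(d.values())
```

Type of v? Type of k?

sum of int values returns int; list(...) returns list

int, list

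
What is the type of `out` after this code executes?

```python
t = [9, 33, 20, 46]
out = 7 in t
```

'in' operator returns bool

bool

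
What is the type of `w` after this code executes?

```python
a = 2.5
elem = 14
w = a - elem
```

float - int returns float (2.5 - 14 = -11.5)

float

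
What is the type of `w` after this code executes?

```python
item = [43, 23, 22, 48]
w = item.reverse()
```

list.reverse() returns None

NoneType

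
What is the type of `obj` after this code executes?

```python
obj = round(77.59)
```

round() with no ndigits arg returns int

int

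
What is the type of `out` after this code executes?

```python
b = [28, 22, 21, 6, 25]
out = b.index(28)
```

list.index() returns int

int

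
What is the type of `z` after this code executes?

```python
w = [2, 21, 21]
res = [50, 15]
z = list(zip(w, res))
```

list(zip(...)) returns a list of tuples

list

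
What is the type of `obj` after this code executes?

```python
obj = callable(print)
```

callable() returns bool

bool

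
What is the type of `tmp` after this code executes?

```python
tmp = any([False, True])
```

any() returns bool

bool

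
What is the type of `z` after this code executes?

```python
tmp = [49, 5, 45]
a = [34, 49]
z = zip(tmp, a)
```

zip() returns a zip iterator object

zip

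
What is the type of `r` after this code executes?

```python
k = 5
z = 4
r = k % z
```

int % int returns int (5 % 4 = 1)

int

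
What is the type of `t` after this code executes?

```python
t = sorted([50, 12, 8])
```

sorted() always returns list

list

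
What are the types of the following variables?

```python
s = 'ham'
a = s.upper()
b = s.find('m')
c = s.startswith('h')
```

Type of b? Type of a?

str.find() returns int; str.upper() returns str

int, str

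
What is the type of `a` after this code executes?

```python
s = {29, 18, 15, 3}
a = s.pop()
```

Popping from a set of ints returns int

int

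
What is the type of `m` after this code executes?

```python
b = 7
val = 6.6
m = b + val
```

int + float returns float (7 + 6.6 = 13.6)

float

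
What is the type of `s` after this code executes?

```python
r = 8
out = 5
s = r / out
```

int / int always returns float in Python 3 (8 / 5 = 1.6)

float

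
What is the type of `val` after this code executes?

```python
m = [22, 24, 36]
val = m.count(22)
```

list.count() returns int

int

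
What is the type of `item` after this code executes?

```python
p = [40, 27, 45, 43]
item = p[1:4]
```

Slicing a list always returns a list

list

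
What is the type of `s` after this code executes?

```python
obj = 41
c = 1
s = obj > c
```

Comparison operators return bool

bool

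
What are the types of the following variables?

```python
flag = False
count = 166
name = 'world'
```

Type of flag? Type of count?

flag is bool; count is int

bool, int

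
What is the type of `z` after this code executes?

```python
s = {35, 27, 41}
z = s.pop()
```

Popping from a set of ints returns int

int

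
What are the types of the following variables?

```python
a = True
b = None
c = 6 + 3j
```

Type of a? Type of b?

a is bool; b is NoneType

bool, NoneType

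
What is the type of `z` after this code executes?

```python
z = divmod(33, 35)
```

divmod() returns a tuple (quotient, remainder)

tuple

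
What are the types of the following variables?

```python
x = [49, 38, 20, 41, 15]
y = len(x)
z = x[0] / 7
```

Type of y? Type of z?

len() returns int; int / int returns float

int, float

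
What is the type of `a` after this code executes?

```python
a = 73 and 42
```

'and' returns the last value when all truthy (42, which is int)

int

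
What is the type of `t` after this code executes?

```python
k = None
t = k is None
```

'is' comparison returns bool

bool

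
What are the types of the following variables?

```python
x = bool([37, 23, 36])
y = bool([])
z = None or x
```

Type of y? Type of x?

bool() returns bool; bool() returns bool

bool, bool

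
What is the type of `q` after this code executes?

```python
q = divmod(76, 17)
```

divmod() returns a tuple (quotient, remainder)

tuple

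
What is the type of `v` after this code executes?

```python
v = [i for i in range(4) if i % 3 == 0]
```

A list comprehension [...] produces a list

list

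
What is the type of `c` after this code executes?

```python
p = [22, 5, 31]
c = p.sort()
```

list.sort() returns None (sorts in place)

NoneType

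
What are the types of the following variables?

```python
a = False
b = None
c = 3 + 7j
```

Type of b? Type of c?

b is NoneType; c is complex

NoneType, complex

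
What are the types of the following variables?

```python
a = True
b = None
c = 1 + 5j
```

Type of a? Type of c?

a is bool; c is complex

bool, complex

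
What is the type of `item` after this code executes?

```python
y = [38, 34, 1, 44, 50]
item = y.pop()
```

list.pop() returns the popped element (int here)

int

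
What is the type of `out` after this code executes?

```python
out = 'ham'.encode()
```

str.encode() returns bytes

bytes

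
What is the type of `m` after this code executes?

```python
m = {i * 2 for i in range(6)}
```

A set comprehension {expr for x in iterable} produces a set

set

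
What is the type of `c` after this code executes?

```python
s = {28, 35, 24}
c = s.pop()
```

Popping from a set of ints returns int

int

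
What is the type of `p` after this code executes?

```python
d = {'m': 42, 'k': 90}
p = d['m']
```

Accessing dict[str, int] with key 'm' returns int value 42

int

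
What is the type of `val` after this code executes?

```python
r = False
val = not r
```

'not' always returns bool

bool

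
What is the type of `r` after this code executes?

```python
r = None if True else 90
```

Ternary: condition is True, if branch (None) taken → NoneType

NoneType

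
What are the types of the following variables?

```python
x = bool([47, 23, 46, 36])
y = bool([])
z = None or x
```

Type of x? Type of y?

bool() returns bool; bool() returns bool

bool, bool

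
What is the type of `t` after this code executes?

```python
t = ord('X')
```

ord() returns int (Unicode code point)

int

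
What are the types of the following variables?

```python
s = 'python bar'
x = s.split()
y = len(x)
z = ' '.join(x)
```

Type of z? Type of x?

str.join() returns str; str.split() returns list

str, list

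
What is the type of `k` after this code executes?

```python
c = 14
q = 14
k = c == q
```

Equality comparison returns bool

bool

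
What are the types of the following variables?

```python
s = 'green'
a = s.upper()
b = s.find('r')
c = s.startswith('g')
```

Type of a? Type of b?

str.upper() returns str; str.find() returns int

str, int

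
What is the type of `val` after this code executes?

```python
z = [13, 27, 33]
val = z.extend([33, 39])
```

list.extend() returns None

NoneType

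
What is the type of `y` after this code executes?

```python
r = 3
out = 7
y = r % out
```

int % int returns int (3 % 7 = 3)

int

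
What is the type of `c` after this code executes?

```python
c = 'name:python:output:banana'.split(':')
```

str.split() returns list

list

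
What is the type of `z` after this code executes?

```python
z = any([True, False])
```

any() returns bool

bool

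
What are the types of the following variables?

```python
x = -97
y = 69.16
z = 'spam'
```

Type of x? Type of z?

x is int; z is str

int, str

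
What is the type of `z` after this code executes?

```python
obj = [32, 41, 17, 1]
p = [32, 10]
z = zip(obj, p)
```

zip() returns a zip iterator object

zip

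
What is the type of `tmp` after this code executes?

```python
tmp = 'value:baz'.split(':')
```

str.split() returns list

list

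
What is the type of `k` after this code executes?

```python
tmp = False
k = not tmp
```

'not' always returns bool

bool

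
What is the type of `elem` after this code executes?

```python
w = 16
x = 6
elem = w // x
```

int // int returns int (16 // 6 = 2)

int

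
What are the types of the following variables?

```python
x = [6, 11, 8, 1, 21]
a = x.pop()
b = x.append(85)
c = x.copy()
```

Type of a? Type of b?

list.pop() returns the element (int); list.append() returns None

int, NoneType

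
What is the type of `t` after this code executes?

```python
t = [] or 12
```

'or' returns first truthy value (12, which is int)

int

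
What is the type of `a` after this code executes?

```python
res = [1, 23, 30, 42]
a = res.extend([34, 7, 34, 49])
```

list.extend() returns None

NoneType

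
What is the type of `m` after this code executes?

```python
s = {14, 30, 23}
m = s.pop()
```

Popping from a set of ints returns int

int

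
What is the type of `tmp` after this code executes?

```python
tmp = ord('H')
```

ord() returns int (Unicode code point)

int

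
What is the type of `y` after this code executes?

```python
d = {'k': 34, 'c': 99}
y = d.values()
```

.values() returns a dict_values view object

dict_values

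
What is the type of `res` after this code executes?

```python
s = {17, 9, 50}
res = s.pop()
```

Popping from a set of ints returns int

int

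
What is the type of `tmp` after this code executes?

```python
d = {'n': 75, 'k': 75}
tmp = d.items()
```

dict.items() returns a dict_items view

dict_items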